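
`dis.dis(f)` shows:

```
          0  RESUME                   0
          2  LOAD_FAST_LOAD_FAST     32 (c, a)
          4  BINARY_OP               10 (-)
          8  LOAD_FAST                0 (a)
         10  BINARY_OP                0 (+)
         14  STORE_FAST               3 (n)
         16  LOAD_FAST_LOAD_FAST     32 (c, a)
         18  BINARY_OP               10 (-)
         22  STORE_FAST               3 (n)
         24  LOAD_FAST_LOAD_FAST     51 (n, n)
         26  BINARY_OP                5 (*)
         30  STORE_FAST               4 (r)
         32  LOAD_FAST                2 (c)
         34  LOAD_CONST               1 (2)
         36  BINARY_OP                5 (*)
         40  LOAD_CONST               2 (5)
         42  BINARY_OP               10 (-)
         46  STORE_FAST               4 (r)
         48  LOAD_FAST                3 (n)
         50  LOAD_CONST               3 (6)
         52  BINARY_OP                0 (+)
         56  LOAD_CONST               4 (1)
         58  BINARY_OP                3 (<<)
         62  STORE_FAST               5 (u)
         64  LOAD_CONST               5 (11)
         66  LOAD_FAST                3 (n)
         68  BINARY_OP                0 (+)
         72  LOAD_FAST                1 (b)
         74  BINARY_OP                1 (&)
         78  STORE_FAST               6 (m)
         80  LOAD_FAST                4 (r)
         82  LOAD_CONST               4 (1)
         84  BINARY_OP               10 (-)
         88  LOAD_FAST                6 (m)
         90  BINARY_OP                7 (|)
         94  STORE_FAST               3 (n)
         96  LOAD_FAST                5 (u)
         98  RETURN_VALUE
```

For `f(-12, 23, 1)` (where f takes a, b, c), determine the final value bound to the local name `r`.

LOAD_FAST_LOAD_FAST c,a → push 1,-12. Stack: [1, -12]
BINARY_OP - → 1 - -12 = 13. Stack: [13]
LOAD_FAST a → push -12. Stack: [13, -12]
BINARY_OP + → 13 + -12 = 1. Stack: [1]
STORE_FAST n → n=1. Stack: []
LOAD_FAST_LOAD_FAST c,a → push 1,-12. Stack: [1, -12]
BINARY_OP - → 1 - -12 = 13. Stack: [13]
STORE_FAST n → n=13. Stack: []
LOAD_FAST_LOAD_FAST n,n → push 13,13. Stack: [13, 13]
BINARY_OP * → 13 * 13 = 169. Stack: [169]
STORE_FAST r → r=169. Stack: []
LOAD_FAST c → push 1. Stack: [1]
LOAD_CONST → push 2. Stack: [1, 2]
BINARY_OP * → 1 * 2 = 2. Stack: [2]
LOAD_CONST → push 5. Stack: [2, 5]
BINARY_OP - → 2 - 5 = -3. Stack: [-3]
STORE_FAST r → r=-3. Stack: []
LOAD_FAST n → push 13. Stack: [13]
LOAD_CONST → push 6. Stack: [13, 6]
BINARY_OP + → 13 + 6 = 19. Stack: [19]
LOAD_CONST → push 1. Stack: [19, 1]
BINARY_OP << → 19 << 1 = 38. Stack: [38]
STORE_FAST u → u=38. Stack: []
LOAD_CONST → push 11. Stack: [11]
LOAD_FAST n → push 13. Stack: [11, 13]
BINARY_OP + → 11 + 13 = 24. Stack: [24]
LOAD_FAST b → push 23. Stack: [24, 23]
BINARY_OP & → 24 & 23 = 16. Stack: [16]
STORE_FAST m → m=16. Stack: []
LOAD_FAST r → push -3. Stack: [-3]
LOAD_CONST → push 1. Stack: [-3, 1]
BINARY_OP - → -3 - 1 = -4. Stack: [-4]
LOAD_FAST m → push 16. Stack: [-4, 16]
BINARY_OP | → -4 | 16 = -4. Stack: [-4]
STORE_FAST n → n=-4. Stack: []
LOAD_FAST u → push 38. Stack: [38]
RETURN_VALUE → return 38.

-3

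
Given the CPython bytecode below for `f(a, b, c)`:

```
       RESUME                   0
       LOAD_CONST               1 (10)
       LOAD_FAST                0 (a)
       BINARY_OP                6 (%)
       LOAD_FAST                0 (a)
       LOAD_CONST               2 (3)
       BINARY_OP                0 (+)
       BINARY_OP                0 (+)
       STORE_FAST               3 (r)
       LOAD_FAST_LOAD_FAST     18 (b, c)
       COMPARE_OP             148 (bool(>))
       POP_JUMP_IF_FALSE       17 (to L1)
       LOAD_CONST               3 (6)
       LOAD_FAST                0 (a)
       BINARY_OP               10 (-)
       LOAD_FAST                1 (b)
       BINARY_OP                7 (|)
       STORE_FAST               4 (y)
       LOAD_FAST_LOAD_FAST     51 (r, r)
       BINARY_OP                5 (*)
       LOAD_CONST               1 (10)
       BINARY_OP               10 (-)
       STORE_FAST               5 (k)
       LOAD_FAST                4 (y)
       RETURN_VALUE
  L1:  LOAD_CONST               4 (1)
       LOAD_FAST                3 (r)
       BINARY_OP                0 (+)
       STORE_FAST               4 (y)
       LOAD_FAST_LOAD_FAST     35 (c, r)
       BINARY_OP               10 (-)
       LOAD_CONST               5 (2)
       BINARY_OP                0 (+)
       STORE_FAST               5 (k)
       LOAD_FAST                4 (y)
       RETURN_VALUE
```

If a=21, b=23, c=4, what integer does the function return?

-9

LOAD_CONST → push 10. Stack: [10]
LOAD_FAST a → push 21. Stack: [10, 21]
BINARY_OP % → 10 % 21 = 10. Stack: [10]
LOAD_FAST a → push 21. Stack: [10, 21]
LOAD_CONST → push 3. Stack: [10, 21, 3]
BINARY_OP + → 21 + 3 = 24. Stack: [10, 24]
BINARY_OP + → 10 + 24 = 34. Stack: [34]
STORE_FAST r → r=34. Stack: []
LOAD_FAST_LOAD_FAST b,c → push 23,4. Stack: [23, 4]
COMPARE_OP bool(>) → 23 vs 4 = True. Stack: [True]
POP_JUMP_IF_FALSE → pop True; no jump. Stack: []
LOAD_CONST → push 6. Stack: [6]
LOAD_FAST a → push 21. Stack: [6, 21]
BINARY_OP - → 6 - 21 = -15. Stack: [-15]
LOAD_FAST b → push 23. Stack: [-15, 23]
BINARY_OP | → -15 | 23 = -9. Stack: [-9]
STORE_FAST y → y=-9. Stack: []
LOAD_FAST_LOAD_FAST r,r → push 34,34. Stack: [34, 34]
BINARY_OP * → 34 * 34 = 1156. Stack: [1156]
LOAD_CONST → push 10. Stack: [1156, 10]
BINARY_OP - → 1156 - 10 = 1146. Stack: [1146]
STORE_FAST k → k=1146. Stack: []
LOAD_FAST y → push -9. Stack: [-9]
RETURN_VALUE → return -9.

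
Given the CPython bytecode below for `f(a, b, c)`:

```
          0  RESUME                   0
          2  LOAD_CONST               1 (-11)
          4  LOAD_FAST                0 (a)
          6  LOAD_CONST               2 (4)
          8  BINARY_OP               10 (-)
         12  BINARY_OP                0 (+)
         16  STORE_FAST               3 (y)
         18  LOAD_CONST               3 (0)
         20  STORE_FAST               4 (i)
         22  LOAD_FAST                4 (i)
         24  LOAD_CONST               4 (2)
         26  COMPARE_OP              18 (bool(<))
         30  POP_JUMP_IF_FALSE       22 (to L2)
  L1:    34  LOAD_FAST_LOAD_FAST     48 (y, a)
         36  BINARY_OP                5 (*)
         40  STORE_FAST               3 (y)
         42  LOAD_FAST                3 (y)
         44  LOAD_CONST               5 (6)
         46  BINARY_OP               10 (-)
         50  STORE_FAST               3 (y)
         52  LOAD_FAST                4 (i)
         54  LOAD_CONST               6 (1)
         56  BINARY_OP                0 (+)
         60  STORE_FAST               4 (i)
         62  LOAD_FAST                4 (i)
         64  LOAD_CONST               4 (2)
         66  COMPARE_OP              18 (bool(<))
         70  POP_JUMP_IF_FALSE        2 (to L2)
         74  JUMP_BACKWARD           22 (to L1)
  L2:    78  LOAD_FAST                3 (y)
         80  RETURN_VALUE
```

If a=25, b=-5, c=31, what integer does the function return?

LOAD_CONST → push -11. Stack: [-11]
LOAD_FAST a → push 25. Stack: [-11, 25]
LOAD_CONST → push 4. Stack: [-11, 25, 4]
BINARY_OP - → 25 - 4 = 21. Stack: [-11, 21]
BINARY_OP + → -11 + 21 = 10. Stack: [10]
STORE_FAST y → y=10. Stack: []
LOAD_CONST → push 0. Stack: [0]
STORE_FAST i → i=0. Stack: []
LOAD_FAST i → push 0. Stack: [0]
LOAD_CONST → push 2. Stack: [0, 2]
COMPARE_OP bool(<) → 0 vs 2 = True. Stack: [True]
POP_JUMP_IF_FALSE → pop True; no jump. Stack: []
LOAD_FAST_LOAD_FAST y,a → push 10,25. Stack: [10, 25]
BINARY_OP * → 10 * 25 = 250. Stack: [250]
STORE_FAST y → y=250. Stack: []
LOAD_FAST y → push 250. Stack: [250]
LOAD_CONST → push 6. Stack: [250, 6]
BINARY_OP - → 250 - 6 = 244. Stack: [244]
STORE_FAST y → y=244. Stack: []
LOAD_FAST i → push 0. Stack: [0]
LOAD_CONST → push 1. Stack: [0, 1]
BINARY_OP + → 0 + 1 = 1. Stack: [1]
STORE_FAST i → i=1. Stack: []
LOAD_FAST i → push 1. Stack: [1]
LOAD_CONST → push 2. Stack: [1, 2]
COMPARE_OP bool(<) → 1 vs 2 = True. Stack: [True]
POP_JUMP_IF_FALSE → pop True; no jump. Stack: []
LOAD_FAST_LOAD_FAST y,a → push 244,25. Stack: [244, 25]
BINARY_OP * → 244 * 25 = 6100. Stack: [6100]
STORE_FAST y → y=6100. Stack: []
LOAD_FAST y → push 6100. Stack: [6100]
LOAD_CONST → push 6. Stack: [6100, 6]
BINARY_OP - → 6100 - 6 = 6094. Stack: [6094]
STORE_FAST y → y=6094. Stack: []
LOAD_FAST i → push 1. Stack: [1]
LOAD_CONST → push 1. Stack: [1, 1]
BINARY_OP + → 1 + 1 = 2. Stack: [2]
STORE_FAST i → i=2. Stack: []
LOAD_FAST i → push 2. Stack: [2]
LOAD_CONST → push 2. Stack: [2, 2]
COMPARE_OP bool(<) → 2 vs 2 = False. Stack: [False]
POP_JUMP_IF_FALSE → pop False; jump. Stack: []
LOAD_FAST y → push 6094. Stack: [6094]
RETURN_VALUE → return 6094.

6094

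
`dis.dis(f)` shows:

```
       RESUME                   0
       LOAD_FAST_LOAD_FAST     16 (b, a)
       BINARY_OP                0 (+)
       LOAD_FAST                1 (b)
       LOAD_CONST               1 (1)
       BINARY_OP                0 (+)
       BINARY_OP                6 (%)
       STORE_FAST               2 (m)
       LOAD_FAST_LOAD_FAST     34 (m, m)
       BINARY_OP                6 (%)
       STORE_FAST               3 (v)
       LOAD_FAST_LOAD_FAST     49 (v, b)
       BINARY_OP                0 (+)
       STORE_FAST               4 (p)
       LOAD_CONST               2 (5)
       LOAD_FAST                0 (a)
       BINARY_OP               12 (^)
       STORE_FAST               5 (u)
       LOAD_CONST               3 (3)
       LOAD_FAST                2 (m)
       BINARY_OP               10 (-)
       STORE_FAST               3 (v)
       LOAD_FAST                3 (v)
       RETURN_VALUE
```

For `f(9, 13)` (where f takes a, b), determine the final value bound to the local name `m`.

8

LOAD_FAST_LOAD_FAST b,a → push 13,9. Stack: [13, 9]
BINARY_OP + → 13 + 9 = 22. Stack: [22]
LOAD_FAST b → push 13. Stack: [22, 13]
LOAD_CONST → push 1. Stack: [22, 13, 1]
BINARY_OP + → 13 + 1 = 14. Stack: [22, 14]
BINARY_OP % → 22 % 14 = 8. Stack: [8]
STORE_FAST m → m=8. Stack: []
LOAD_FAST_LOAD_FAST m,m → push 8,8. Stack: [8, 8]
BINARY_OP % → 8 % 8 = 0. Stack: [0]
STORE_FAST v → v=0. Stack: []
LOAD_FAST_LOAD_FAST v,b → push 0,13. Stack: [0, 13]
BINARY_OP + → 0 + 13 = 13. Stack: [13]
STORE_FAST p → p=13. Stack: []
LOAD_CONST → push 5. Stack: [5]
LOAD_FAST a → push 9. Stack: [5, 9]
BINARY_OP ^ → 5 ^ 9 = 12. Stack: [12]
STORE_FAST u → u=12. Stack: []
LOAD_CONST → push 3. Stack: [3]
LOAD_FAST m → push 8. Stack: [3, 8]
BINARY_OP - → 3 - 8 = -5. Stack: [-5]
STORE_FAST v → v=-5. Stack: []
LOAD_FAST v → push -5. Stack: [-5]
RETURN_VALUE → return -5.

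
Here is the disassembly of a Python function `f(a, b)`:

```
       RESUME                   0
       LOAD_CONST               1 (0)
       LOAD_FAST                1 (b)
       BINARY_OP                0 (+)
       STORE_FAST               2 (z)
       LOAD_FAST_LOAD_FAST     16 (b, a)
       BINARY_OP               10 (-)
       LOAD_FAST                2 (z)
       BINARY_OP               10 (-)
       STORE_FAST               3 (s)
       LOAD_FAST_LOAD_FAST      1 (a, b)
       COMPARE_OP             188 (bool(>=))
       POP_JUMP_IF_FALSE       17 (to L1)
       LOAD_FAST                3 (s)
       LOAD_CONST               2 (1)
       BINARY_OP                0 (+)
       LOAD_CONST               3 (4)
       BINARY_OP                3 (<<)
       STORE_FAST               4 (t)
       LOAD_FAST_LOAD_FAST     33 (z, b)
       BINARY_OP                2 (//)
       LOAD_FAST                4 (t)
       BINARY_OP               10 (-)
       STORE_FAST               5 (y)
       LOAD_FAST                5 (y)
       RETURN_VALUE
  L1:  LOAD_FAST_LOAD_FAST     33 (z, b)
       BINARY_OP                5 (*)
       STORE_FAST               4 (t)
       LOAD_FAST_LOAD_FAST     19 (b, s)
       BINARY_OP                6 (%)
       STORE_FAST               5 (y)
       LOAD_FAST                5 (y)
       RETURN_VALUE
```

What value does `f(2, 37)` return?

LOAD_CONST → push 0. Stack: [0]
LOAD_FAST b → push 37. Stack: [0, 37]
BINARY_OP + → 0 + 37 = 37. Stack: [37]
STORE_FAST z → z=37. Stack: []
LOAD_FAST_LOAD_FAST b,a → push 37,2. Stack: [37, 2]
BINARY_OP - → 37 - 2 = 35. Stack: [35]
LOAD_FAST z → push 37. Stack: [35, 37]
BINARY_OP - → 35 - 37 = -2. Stack: [-2]
STORE_FAST s → s=-2. Stack: []
LOAD_FAST_LOAD_FAST a,b → push 2,37. Stack: [2, 37]
COMPARE_OP bool(>=) → 2 vs 37 = False. Stack: [False]
POP_JUMP_IF_FALSE → pop False; jump. Stack: []
LOAD_FAST_LOAD_FAST z,b → push 37,37. Stack: [37, 37]
BINARY_OP * → 37 * 37 = 1369. Stack: [1369]
STORE_FAST t → t=1369. Stack: []
LOAD_FAST_LOAD_FAST b,s → push 37,-2. Stack: [37, -2]
BINARY_OP % → 37 % -2 = -1. Stack: [-1]
STORE_FAST y → y=-1. Stack: []
LOAD_FAST y → push -1. Stack: [-1]
RETURN_VALUE → return -1.

-1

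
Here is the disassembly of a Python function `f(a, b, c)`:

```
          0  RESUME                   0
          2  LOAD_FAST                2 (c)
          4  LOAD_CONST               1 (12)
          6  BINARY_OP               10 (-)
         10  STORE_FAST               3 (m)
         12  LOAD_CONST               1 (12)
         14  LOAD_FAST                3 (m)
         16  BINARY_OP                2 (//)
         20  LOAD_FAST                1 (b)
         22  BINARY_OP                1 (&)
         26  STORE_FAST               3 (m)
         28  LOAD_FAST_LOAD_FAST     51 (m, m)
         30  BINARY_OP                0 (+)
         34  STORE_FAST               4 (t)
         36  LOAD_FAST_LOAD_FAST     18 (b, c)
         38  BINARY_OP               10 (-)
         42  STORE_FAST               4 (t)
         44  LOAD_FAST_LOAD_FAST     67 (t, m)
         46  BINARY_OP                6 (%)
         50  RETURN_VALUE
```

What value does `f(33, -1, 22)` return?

LOAD_FAST c → push 22. Stack: [22]
LOAD_CONST → push 12. Stack: [22, 12]
BINARY_OP - → 22 - 12 = 10. Stack: [10]
STORE_FAST m → m=10. Stack: []
LOAD_CONST → push 12. Stack: [12]
LOAD_FAST m → push 10. Stack: [12, 10]
BINARY_OP // → 12 // 10 = 1. Stack: [1]
LOAD_FAST b → push -1. Stack: [1, -1]
BINARY_OP & → 1 & -1 = 1. Stack: [1]
STORE_FAST m → m=1. Stack: []
LOAD_FAST_LOAD_FAST m,m → push 1,1. Stack: [1, 1]
BINARY_OP + → 1 + 1 = 2. Stack: [2]
STORE_FAST t → t=2. Stack: []
LOAD_FAST_LOAD_FAST b,c → push -1,22. Stack: [-1, 22]
BINARY_OP - → -1 - 22 = -23. Stack: [-23]
STORE_FAST t → t=-23. Stack: []
LOAD_FAST_LOAD_FAST t,m → push -23,1. Stack: [-23, 1]
BINARY_OP % → -23 % 1 = 0. Stack: [0]
RETURN_VALUE → return 0.

0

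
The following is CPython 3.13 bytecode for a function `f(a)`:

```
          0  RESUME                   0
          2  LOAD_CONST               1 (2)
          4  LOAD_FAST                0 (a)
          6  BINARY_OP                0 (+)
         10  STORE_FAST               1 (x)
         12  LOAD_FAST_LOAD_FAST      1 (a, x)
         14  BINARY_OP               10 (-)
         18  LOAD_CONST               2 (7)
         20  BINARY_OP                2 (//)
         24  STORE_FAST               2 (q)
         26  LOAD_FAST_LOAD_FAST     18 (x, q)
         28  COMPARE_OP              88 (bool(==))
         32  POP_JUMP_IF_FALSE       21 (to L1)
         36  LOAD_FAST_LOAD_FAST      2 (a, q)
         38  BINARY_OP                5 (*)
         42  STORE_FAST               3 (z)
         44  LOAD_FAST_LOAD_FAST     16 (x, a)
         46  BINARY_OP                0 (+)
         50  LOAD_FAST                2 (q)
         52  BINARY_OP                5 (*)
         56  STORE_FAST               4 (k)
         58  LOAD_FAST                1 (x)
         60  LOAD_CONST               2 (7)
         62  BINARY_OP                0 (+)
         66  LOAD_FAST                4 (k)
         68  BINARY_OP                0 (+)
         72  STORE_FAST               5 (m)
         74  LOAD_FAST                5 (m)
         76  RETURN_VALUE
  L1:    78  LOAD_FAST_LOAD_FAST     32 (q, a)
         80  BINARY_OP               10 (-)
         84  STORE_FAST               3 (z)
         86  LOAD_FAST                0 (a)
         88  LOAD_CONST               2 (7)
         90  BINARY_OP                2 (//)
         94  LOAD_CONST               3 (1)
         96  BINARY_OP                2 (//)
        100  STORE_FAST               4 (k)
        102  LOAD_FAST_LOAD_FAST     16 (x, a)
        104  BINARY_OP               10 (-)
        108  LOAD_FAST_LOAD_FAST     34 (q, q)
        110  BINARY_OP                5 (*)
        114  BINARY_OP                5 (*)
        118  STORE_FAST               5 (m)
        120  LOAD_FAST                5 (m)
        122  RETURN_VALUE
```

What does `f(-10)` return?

LOAD_CONST → push 2. Stack: [2]
LOAD_FAST a → push -10. Stack: [2, -10]
BINARY_OP + → 2 + -10 = -8. Stack: [-8]
STORE_FAST x → x=-8. Stack: []
LOAD_FAST_LOAD_FAST a,x → push -10,-8. Stack: [-10, -8]
BINARY_OP - → -10 - -8 = -2. Stack: [-2]
LOAD_CONST → push 7. Stack: [-2, 7]
BINARY_OP // → -2 // 7 = -1. Stack: [-1]
STORE_FAST q → q=-1. Stack: []
LOAD_FAST_LOAD_FAST x,q → push -8,-1. Stack: [-8, -1]
COMPARE_OP bool(==) → -8 vs -1 = False. Stack: [False]
POP_JUMP_IF_FALSE → pop False; jump. Stack: []
LOAD_FAST_LOAD_FAST q,a → push -1,-10. Stack: [-1, -10]
BINARY_OP - → -1 - -10 = 9. Stack: [9]
STORE_FAST z → z=9. Stack: []
LOAD_FAST a → push -10. Stack: [-10]
LOAD_CONST → push 7. Stack: [-10, 7]
BINARY_OP // → -10 // 7 = -2. Stack: [-2]
LOAD_CONST → push 1. Stack: [-2, 1]
BINARY_OP // → -2 // 1 = -2. Stack: [-2]
STORE_FAST k → k=-2. Stack: []
LOAD_FAST_LOAD_FAST x,a → push -8,-10. Stack: [-8, -10]
BINARY_OP - → -8 - -10 = 2. Stack: [2]
LOAD_FAST_LOAD_FAST q,q → push -1,-1. Stack: [2, -1, -1]
BINARY_OP * → -1 * -1 = 1. Stack: [2, 1]
BINARY_OP * → 2 * 1 = 2. Stack: [2]
STORE_FAST m → m=2. Stack: []
LOAD_FAST m → push 2. Stack: [2]
RETURN_VALUE → return 2.

2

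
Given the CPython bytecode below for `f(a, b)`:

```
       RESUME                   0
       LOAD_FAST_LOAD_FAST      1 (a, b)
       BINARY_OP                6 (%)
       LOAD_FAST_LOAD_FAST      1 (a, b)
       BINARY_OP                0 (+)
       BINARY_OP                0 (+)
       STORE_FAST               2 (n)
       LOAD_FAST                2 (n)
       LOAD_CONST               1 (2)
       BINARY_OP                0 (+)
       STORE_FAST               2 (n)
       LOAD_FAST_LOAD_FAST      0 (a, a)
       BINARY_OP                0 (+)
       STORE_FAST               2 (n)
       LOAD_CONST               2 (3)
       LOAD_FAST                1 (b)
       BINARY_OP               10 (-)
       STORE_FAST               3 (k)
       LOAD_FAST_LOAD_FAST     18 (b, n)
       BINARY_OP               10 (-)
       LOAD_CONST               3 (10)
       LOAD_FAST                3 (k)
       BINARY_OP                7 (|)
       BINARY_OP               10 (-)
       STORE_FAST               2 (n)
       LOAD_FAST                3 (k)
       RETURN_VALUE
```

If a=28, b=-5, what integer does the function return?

LOAD_FAST_LOAD_FAST a,b → push 28,-5. Stack: [28, -5]
BINARY_OP % → 28 % -5 = -2. Stack: [-2]
LOAD_FAST_LOAD_FAST a,b → push 28,-5. Stack: [-2, 28, -5]
BINARY_OP + → 28 + -5 = 23. Stack: [-2, 23]
BINARY_OP + → -2 + 23 = 21. Stack: [21]
STORE_FAST n → n=21. Stack: []
LOAD_FAST n → push 21. Stack: [21]
LOAD_CONST → push 2. Stack: [21, 2]
BINARY_OP + → 21 + 2 = 23. Stack: [23]
STORE_FAST n → n=23. Stack: []
LOAD_FAST_LOAD_FAST a,a → push 28,28. Stack: [28, 28]
BINARY_OP + → 28 + 28 = 56. Stack: [56]
STORE_FAST n → n=56. Stack: []
LOAD_CONST → push 3. Stack: [3]
LOAD_FAST b → push -5. Stack: [3, -5]
BINARY_OP - → 3 - -5 = 8. Stack: [8]
STORE_FAST k → k=8. Stack: []
LOAD_FAST_LOAD_FAST b,n → push -5,56. Stack: [-5, 56]
BINARY_OP - → -5 - 56 = -61. Stack: [-61]
LOAD_CONST → push 10. Stack: [-61, 10]
LOAD_FAST k → push 8. Stack: [-61, 10, 8]
BINARY_OP | → 10 | 8 = 10. Stack: [-61, 10]
BINARY_OP - → -61 - 10 = -71. Stack: [-71]
STORE_FAST n → n=-71. Stack: []
LOAD_FAST k → push 8. Stack: [8]
RETURN_VALUE → return 8.

8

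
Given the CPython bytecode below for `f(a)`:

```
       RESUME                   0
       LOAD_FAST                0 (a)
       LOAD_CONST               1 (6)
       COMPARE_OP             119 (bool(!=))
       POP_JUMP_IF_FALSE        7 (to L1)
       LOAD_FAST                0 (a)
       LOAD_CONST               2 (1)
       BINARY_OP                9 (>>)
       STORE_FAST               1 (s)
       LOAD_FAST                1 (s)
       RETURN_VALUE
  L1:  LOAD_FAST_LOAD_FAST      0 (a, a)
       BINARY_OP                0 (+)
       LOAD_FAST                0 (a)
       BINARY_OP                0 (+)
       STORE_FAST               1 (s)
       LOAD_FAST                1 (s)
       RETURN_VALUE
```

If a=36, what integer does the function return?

18

LOAD_FAST a → push 36. Stack: [36]
LOAD_CONST → push 6. Stack: [36, 6]
COMPARE_OP bool(!=) → 36 vs 6 = True. Stack: [True]
POP_JUMP_IF_FALSE → pop True; no jump. Stack: []
LOAD_FAST a → push 36. Stack: [36]
LOAD_CONST → push 1. Stack: [36, 1]
BINARY_OP >> → 36 >> 1 = 18. Stack: [18]
STORE_FAST s → s=18. Stack: []
LOAD_FAST s → push 18. Stack: [18]
RETURN_VALUE → return 18.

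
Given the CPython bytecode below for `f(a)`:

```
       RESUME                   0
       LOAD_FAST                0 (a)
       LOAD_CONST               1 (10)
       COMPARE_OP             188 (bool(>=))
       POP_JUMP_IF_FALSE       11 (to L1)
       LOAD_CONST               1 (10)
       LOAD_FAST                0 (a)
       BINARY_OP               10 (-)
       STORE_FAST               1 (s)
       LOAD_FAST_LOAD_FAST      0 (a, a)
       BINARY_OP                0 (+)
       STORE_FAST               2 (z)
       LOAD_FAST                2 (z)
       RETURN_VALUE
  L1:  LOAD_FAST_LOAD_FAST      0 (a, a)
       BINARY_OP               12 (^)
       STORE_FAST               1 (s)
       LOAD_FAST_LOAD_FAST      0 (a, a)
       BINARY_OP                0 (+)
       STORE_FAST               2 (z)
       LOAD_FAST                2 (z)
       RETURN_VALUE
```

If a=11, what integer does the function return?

LOAD_FAST a → push 11. Stack: [11]
LOAD_CONST → push 10. Stack: [11, 10]
COMPARE_OP bool(>=) → 11 vs 10 = True. Stack: [True]
POP_JUMP_IF_FALSE → pop True; no jump. Stack: []
LOAD_CONST → push 10. Stack: [10]
LOAD_FAST a → push 11. Stack: [10, 11]
BINARY_OP - → 10 - 11 = -1. Stack: [-1]
STORE_FAST s → s=-1. Stack: []
LOAD_FAST_LOAD_FAST a,a → push 11,11. Stack: [11, 11]
BINARY_OP + → 11 + 11 = 22. Stack: [22]
STORE_FAST z → z=22. Stack: []
LOAD_FAST z → push 22. Stack: [22]
RETURN_VALUE → return 22.

22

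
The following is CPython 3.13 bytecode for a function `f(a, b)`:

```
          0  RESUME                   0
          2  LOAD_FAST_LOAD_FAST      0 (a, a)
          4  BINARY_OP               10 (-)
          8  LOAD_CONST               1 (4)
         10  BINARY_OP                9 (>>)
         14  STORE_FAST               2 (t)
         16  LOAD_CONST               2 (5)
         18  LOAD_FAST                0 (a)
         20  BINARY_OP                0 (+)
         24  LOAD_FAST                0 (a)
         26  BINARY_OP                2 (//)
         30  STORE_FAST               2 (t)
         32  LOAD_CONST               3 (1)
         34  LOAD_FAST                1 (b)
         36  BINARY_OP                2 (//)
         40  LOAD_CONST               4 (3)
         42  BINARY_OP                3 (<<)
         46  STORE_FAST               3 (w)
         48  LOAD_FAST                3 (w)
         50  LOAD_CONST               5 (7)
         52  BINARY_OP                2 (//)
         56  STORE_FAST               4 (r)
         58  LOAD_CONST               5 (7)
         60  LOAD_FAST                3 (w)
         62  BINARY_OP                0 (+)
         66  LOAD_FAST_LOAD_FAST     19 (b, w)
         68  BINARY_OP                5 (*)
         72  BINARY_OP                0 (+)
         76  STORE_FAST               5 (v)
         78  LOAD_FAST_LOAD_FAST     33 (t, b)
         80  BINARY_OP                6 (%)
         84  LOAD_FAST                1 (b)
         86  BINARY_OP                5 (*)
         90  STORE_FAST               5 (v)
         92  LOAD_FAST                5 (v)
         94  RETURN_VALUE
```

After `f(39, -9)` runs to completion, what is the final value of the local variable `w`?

LOAD_FAST_LOAD_FAST a,a → push 39,39. Stack: [39, 39]
BINARY_OP - → 39 - 39 = 0. Stack: [0]
LOAD_CONST → push 4. Stack: [0, 4]
BINARY_OP >> → 0 >> 4 = 0. Stack: [0]
STORE_FAST t → t=0. Stack: []
LOAD_CONST → push 5. Stack: [5]
LOAD_FAST a → push 39. Stack: [5, 39]
BINARY_OP + → 5 + 39 = 44. Stack: [44]
LOAD_FAST a → push 39. Stack: [44, 39]
BINARY_OP // → 44 // 39 = 1. Stack: [1]
STORE_FAST t → t=1. Stack: []
LOAD_CONST → push 1. Stack: [1]
LOAD_FAST b → push -9. Stack: [1, -9]
BINARY_OP // → 1 // -9 = -1. Stack: [-1]
LOAD_CONST → push 3. Stack: [-1, 3]
BINARY_OP << → -1 << 3 = -8. Stack: [-8]
STORE_FAST w → w=-8. Stack: []
LOAD_FAST w → push -8. Stack: [-8]
LOAD_CONST → push 7. Stack: [-8, 7]
BINARY_OP // → -8 // 7 = -2. Stack: [-2]
STORE_FAST r → r=-2. Stack: []
LOAD_CONST → push 7. Stack: [7]
LOAD_FAST w → push -8. Stack: [7, -8]
BINARY_OP + → 7 + -8 = -1. Stack: [-1]
LOAD_FAST_LOAD_FAST b,w → push -9,-8. Stack: [-1, -9, -8]
BINARY_OP * → -9 * -8 = 72. Stack: [-1, 72]
BINARY_OP + → -1 + 72 = 71. Stack: [71]
STORE_FAST v → v=71. Stack: []
LOAD_FAST_LOAD_FAST t,b → push 1,-9. Stack: [1, -9]
BINARY_OP % → 1 % -9 = -8. Stack: [-8]
LOAD_FAST b → push -9. Stack: [-8, -9]
BINARY_OP * → -8 * -9 = 72. Stack: [72]
STORE_FAST v → v=72. Stack: []
LOAD_FAST v → push 72. Stack: [72]
RETURN_VALUE → return 72.

-8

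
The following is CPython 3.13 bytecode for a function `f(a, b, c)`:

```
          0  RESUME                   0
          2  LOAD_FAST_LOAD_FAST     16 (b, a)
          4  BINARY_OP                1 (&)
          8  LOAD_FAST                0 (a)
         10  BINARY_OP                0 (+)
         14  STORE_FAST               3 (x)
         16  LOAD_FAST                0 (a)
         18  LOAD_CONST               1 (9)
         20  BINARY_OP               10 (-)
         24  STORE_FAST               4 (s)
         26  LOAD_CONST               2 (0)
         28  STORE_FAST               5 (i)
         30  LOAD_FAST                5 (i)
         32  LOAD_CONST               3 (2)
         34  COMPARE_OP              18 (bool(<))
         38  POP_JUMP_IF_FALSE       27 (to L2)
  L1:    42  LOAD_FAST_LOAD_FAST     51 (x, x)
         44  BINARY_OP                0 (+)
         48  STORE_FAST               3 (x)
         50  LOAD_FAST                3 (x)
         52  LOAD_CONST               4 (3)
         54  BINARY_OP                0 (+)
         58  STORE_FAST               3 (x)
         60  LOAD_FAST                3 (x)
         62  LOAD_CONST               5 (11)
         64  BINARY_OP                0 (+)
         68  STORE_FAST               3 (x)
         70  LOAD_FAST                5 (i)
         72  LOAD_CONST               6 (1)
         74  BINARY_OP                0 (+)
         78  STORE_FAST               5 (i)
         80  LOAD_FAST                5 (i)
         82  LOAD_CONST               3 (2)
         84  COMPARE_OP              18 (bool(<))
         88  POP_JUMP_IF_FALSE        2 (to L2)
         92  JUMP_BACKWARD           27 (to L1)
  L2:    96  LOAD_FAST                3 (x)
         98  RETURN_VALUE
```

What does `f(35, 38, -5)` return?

LOAD_FAST_LOAD_FAST b,a → push 38,35. Stack: [38, 35]
BINARY_OP & → 38 & 35 = 34. Stack: [34]
LOAD_FAST a → push 35. Stack: [34, 35]
BINARY_OP + → 34 + 35 = 69. Stack: [69]
STORE_FAST x → x=69. Stack: []
LOAD_FAST a → push 35. Stack: [35]
LOAD_CONST → push 9. Stack: [35, 9]
BINARY_OP - → 35 - 9 = 26. Stack: [26]
STORE_FAST s → s=26. Stack: []
LOAD_CONST → push 0. Stack: [0]
STORE_FAST i → i=0. Stack: []
LOAD_FAST i → push 0. Stack: [0]
LOAD_CONST → push 2. Stack: [0, 2]
COMPARE_OP bool(<) → 0 vs 2 = True. Stack: [True]
POP_JUMP_IF_FALSE → pop True; no jump. Stack: []
LOAD_FAST_LOAD_FAST x,x → push 69,69. Stack: [69, 69]
BINARY_OP + → 69 + 69 = 138. Stack: [138]
STORE_FAST x → x=138. Stack: []
LOAD_FAST x → push 138. Stack: [138]
LOAD_CONST → push 3. Stack: [138, 3]
BINARY_OP + → 138 + 3 = 141. Stack: [141]
STORE_FAST x → x=141. Stack: []
LOAD_FAST x → push 141. Stack: [141]
LOAD_CONST → push 11. Stack: [141, 11]
BINARY_OP + → 141 + 11 = 152. Stack: [152]
STORE_FAST x → x=152. Stack: []
LOAD_FAST i → push 0. Stack: [0]
LOAD_CONST → push 1. Stack: [0, 1]
BINARY_OP + → 0 + 1 = 1. Stack: [1]
STORE_FAST i → i=1. Stack: []
LOAD_FAST i → push 1. Stack: [1]
LOAD_CONST → push 2. Stack: [1, 2]
COMPARE_OP bool(<) → 1 vs 2 = True. Stack: [True]
POP_JUMP_IF_FALSE → pop True; no jump. Stack: []
LOAD_FAST_LOAD_FAST x,x → push 152,152. Stack: [152, 152]
BINARY_OP + → 152 + 152 = 304. Stack: [304]
STORE_FAST x → x=304. Stack: []
LOAD_FAST x → push 304. Stack: [304]
LOAD_CONST → push 3. Stack: [304, 3]
BINARY_OP + → 304 + 3 = 307. Stack: [307]
STORE_FAST x → x=307. Stack: []
LOAD_FAST x → push 307. Stack: [307]
LOAD_CONST → push 11. Stack: [307, 11]
BINARY_OP + → 307 + 11 = 318. Stack: [318]
STORE_FAST x → x=318. Stack: []
LOAD_FAST i → push 1. Stack: [1]
LOAD_CONST → push 1. Stack: [1, 1]
BINARY_OP + → 1 + 1 = 2. Stack: [2]
STORE_FAST i → i=2. Stack: []
LOAD_FAST i → push 2. Stack: [2]
LOAD_CONST → push 2. Stack: [2, 2]
COMPARE_OP bool(<) → 2 vs 2 = False. Stack: [False]
POP_JUMP_IF_FALSE → pop False; jump. Stack: []
LOAD_FAST x → push 318. Stack: [318]
RETURN_VALUE → return 318.

318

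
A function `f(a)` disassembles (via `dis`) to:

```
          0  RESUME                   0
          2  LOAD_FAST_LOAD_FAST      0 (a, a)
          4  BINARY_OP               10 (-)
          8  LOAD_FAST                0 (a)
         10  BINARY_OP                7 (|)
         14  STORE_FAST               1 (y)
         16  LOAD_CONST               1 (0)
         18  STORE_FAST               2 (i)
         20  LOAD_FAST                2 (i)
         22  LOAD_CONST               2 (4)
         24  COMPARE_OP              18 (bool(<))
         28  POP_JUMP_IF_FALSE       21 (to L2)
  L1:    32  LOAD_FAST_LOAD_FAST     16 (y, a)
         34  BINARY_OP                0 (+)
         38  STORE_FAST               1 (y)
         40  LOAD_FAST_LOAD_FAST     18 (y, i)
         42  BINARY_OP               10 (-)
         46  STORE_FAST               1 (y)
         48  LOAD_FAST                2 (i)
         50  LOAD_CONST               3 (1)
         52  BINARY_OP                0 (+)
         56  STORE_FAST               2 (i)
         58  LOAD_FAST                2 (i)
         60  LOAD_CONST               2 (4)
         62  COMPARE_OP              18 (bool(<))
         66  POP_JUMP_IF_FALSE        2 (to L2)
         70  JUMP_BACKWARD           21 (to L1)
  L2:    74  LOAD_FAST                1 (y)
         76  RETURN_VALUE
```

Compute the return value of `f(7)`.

29

LOAD_FAST_LOAD_FAST a,a → push 7,7
BINARY_OP - → 7 - 7 = 0
LOAD_FAST a → push 7
BINARY_OP | → 0 | 7 = 7
STORE_FAST y → y=7
LOAD_CONST → push 0
STORE_FAST i → i=0
LOAD_FAST i → push 0
LOAD_CONST → push 4
COMPARE_OP bool(<) → 0 vs 4 = True
POP_JUMP_IF_FALSE → pop True; no jump
LOAD_FAST_LOAD_FAST y,a → push 7,7
BINARY_OP + → 7 + 7 = 14
STORE_FAST y → y=14
LOAD_FAST_LOAD_FAST y,i → push 14,0
BINARY_OP - → 14 - 0 = 14
STORE_FAST y → y=14
LOAD_FAST i → push 0
LOAD_CONST → push 1
BINARY_OP + → 0 + 1 = 1
STORE_FAST i → i=1
LOAD_FAST i → push 1
LOAD_CONST → push 4
COMPARE_OP bool(<) → 1 vs 4 = True
POP_JUMP_IF_FALSE → pop True; no jump
LOAD_FAST_LOAD_FAST y,a → push 14,7
BINARY_OP + → 14 + 7 = 21
STORE_FAST y → y=21
LOAD_FAST_LOAD_FAST y,i → push 21,1
BINARY_OP - → 21 - 1 = 20
STORE_FAST y → y=20
LOAD_FAST i → push 1
LOAD_CONST → push 1
BINARY_OP + → 1 + 1 = 2
STORE_FAST i → i=2
LOAD_FAST i → push 2
LOAD_CONST → push 4
COMPARE_OP bool(<) → 2 vs 4 = True
POP_JUMP_IF_FALSE → pop True; no jump
LOAD_FAST_LOAD_FAST y,a → push 20,7
BINARY_OP + → 20 + 7 = 27
STORE_FAST y → y=27
LOAD_FAST_LOAD_FAST y,i → push 27,2
BINARY_OP - → 27 - 2 = 25
STORE_FAST y → y=25
LOAD_FAST i → push 2
LOAD_CONST → push 1
BINARY_OP + → 2 + 1 = 3
STORE_FAST i → i=3
LOAD_FAST i → push 3
LOAD_CONST → push 4
COMPARE_OP bool(<) → 3 vs 4 = True
POP_JUMP_IF_FALSE → pop True; no jump
LOAD_FAST_LOAD_FAST y,a → push 25,7
BINARY_OP + → 25 + 7 = 32
STORE_FAST y → y=32
LOAD_FAST_LOAD_FAST y,i → push 32,3
BINARY_OP - → 32 - 3 = 29
STORE_FAST y → y=29
LOAD_FAST i → push 3
LOAD_CONST → push 1
BINARY_OP + → 3 + 1 = 4
STORE_FAST i → i=4
LOAD_FAST i → push 4
LOAD_CONST → push 4
COMPARE_OP bool(<) → 4 vs 4 = False
POP_JUMP_IF_FALSE → pop False; jump
LOAD_FAST y → push 29
RETURN_VALUE → return 29.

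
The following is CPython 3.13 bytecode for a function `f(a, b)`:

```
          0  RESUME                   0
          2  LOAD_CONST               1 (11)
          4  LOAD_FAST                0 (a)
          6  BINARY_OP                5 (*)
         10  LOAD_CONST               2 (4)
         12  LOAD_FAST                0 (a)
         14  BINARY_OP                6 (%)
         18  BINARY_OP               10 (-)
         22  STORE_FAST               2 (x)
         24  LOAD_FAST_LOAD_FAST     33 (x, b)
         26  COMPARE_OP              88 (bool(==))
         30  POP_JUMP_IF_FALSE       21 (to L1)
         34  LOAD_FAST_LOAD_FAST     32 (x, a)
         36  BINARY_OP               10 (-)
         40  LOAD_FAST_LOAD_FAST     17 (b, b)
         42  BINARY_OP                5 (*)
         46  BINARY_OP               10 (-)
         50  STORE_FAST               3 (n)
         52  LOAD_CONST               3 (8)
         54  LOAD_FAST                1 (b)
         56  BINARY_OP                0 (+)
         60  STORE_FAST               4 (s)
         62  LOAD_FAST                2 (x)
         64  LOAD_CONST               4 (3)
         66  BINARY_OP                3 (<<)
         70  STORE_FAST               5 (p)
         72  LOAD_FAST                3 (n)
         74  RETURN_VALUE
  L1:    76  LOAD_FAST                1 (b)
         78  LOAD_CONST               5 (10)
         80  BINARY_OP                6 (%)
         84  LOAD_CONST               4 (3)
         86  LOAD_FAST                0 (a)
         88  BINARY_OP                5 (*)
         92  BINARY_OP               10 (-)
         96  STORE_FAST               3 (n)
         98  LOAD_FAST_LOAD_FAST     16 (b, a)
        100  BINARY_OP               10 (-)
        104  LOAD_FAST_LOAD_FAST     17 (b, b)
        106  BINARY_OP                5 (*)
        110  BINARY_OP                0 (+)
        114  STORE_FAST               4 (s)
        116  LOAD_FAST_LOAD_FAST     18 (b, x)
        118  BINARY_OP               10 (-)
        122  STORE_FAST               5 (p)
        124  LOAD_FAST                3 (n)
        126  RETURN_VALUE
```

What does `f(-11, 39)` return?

42

LOAD_CONST → push 11. Stack: [11]
LOAD_FAST a → push -11. Stack: [11, -11]
BINARY_OP * → 11 * -11 = -121. Stack: [-121]
LOAD_CONST → push 4. Stack: [-121, 4]
LOAD_FAST a → push -11. Stack: [-121, 4, -11]
BINARY_OP % → 4 % -11 = -7. Stack: [-121, -7]
BINARY_OP - → -121 - -7 = -114. Stack: [-114]
STORE_FAST x → x=-114. Stack: []
LOAD_FAST_LOAD_FAST x,b → push -114,39. Stack: [-114, 39]
COMPARE_OP bool(==) → -114 vs 39 = False. Stack: [False]
POP_JUMP_IF_FALSE → pop False; jump. Stack: []
LOAD_FAST b → push 39. Stack: [39]
LOAD_CONST → push 10. Stack: [39, 10]
BINARY_OP % → 39 % 10 = 9. Stack: [9]
LOAD_CONST → push 3. Stack: [9, 3]
LOAD_FAST a → push -11. Stack: [9, 3, -11]
BINARY_OP * → 3 * -11 = -33. Stack: [9, -33]
BINARY_OP - → 9 - -33 = 42. Stack: [42]
STORE_FAST n → n=42. Stack: []
LOAD_FAST_LOAD_FAST b,a → push 39,-11. Stack: [39, -11]
BINARY_OP - → 39 - -11 = 50. Stack: [50]
LOAD_FAST_LOAD_FAST b,b → push 39,39. Stack: [50, 39, 39]
BINARY_OP * → 39 * 39 = 1521. Stack: [50, 1521]
BINARY_OP + → 50 + 1521 = 1571. Stack: [1571]
STORE_FAST s → s=1571. Stack: []
LOAD_FAST_LOAD_FAST b,x → push 39,-114. Stack: [39, -114]
BINARY_OP - → 39 - -114 = 153. Stack: [153]
STORE_FAST p → p=153. Stack: []
LOAD_FAST n → push 42. Stack: [42]
RETURN_VALUE → return 42.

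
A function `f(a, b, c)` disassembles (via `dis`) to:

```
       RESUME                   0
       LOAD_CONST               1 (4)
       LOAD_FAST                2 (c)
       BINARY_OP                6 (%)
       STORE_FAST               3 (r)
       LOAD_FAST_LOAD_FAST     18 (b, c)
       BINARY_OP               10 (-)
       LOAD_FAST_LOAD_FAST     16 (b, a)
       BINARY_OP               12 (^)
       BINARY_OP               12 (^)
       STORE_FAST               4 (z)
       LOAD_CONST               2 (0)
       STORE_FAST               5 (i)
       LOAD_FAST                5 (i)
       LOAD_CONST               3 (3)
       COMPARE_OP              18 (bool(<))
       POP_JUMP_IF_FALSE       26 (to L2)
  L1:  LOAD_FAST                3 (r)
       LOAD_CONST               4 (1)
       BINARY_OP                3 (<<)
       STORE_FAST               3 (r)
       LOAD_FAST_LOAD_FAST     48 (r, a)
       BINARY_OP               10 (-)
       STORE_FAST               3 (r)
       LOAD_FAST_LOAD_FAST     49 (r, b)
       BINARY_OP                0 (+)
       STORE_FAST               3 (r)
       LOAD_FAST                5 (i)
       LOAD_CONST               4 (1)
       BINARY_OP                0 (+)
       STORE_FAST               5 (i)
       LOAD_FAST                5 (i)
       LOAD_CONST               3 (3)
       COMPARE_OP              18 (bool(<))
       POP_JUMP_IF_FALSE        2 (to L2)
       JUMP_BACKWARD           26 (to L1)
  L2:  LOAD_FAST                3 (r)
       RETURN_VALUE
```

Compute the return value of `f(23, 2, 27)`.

-115

LOAD_CONST → push 4
LOAD_FAST c → push 27
BINARY_OP % → 4 % 27 = 4
STORE_FAST r → r=4
LOAD_FAST_LOAD_FAST b,c → push 2,27
BINARY_OP - → 2 - 27 = -25
LOAD_FAST_LOAD_FAST b,a → push 2,23
BINARY_OP ^ → 2 ^ 23 = 21
BINARY_OP ^ → -25 ^ 21 = -14
STORE_FAST z → z=-14
LOAD_CONST → push 0
STORE_FAST i → i=0
LOAD_FAST i → push 0
LOAD_CONST → push 3
COMPARE_OP bool(<) → 0 vs 3 = True
POP_JUMP_IF_FALSE → pop True; no jump
LOAD_FAST r → push 4
LOAD_CONST → push 1
BINARY_OP << → 4 << 1 = 8
STORE_FAST r → r=8
LOAD_FAST_LOAD_FAST r,a → push 8,23
BINARY_OP - → 8 - 23 = -15
STORE_FAST r → r=-15
LOAD_FAST_LOAD_FAST r,b → push -15,2
BINARY_OP + → -15 + 2 = -13
STORE_FAST r → r=-13
LOAD_FAST i → push 0
LOAD_CONST → push 1
BINARY_OP + → 0 + 1 = 1
STORE_FAST i → i=1
LOAD_FAST i → push 1
LOAD_CONST → push 3
COMPARE_OP bool(<) → 1 vs 3 = True
POP_JUMP_IF_FALSE → pop True; no jump
LOAD_FAST r → push -13
LOAD_CONST → push 1
BINARY_OP << → -13 << 1 = -26
STORE_FAST r → r=-26
LOAD_FAST_LOAD_FAST r,a → push -26,23
BINARY_OP - → -26 - 23 = -49
STORE_FAST r → r=-49
LOAD_FAST_LOAD_FAST r,b → push -49,2
BINARY_OP + → -49 + 2 = -47
STORE_FAST r → r=-47
LOAD_FAST i → push 1
LOAD_CONST → push 1
BINARY_OP + → 1 + 1 = 2
STORE_FAST i → i=2
LOAD_FAST i → push 2
LOAD_CONST → push 3
COMPARE_OP bool(<) → 2 vs 3 = True
POP_JUMP_IF_FALSE → pop True; no jump
LOAD_FAST r → push -47
LOAD_CONST → push 1
BINARY_OP << → -47 << 1 = -94
STORE_FAST r → r=-94
LOAD_FAST_LOAD_FAST r,a → push -94,23
BINARY_OP - → -94 - 23 = -117
STORE_FAST r → r=-117
LOAD_FAST_LOAD_FAST r,b → push -117,2
BINARY_OP + → -117 + 2 = -115
STORE_FAST r → r=-115
LOAD_FAST i → push 2
LOAD_CONST → push 1
BINARY_OP + → 2 + 1 = 3
STORE_FAST i → i=3
LOAD_FAST i → push 3
LOAD_CONST → push 3
COMPARE_OP bool(<) → 3 vs 3 = False
POP_JUMP_IF_FALSE → pop False; jump
LOAD_FAST r → push -115
RETURN_VALUE → return -115.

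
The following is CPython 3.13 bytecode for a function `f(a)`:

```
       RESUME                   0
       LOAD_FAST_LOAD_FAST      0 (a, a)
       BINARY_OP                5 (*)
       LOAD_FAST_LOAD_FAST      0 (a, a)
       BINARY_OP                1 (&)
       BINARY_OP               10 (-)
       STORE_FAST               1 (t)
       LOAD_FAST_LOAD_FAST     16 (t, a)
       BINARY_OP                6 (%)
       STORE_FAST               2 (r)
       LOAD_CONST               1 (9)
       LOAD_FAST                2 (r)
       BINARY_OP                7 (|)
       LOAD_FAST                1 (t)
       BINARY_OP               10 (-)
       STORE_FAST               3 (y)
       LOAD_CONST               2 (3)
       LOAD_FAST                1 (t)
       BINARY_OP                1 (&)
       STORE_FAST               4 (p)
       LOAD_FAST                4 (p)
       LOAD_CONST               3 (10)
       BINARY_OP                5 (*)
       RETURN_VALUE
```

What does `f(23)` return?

20

LOAD_FAST_LOAD_FAST a,a → push 23,23. Stack: [23, 23]
BINARY_OP * → 23 * 23 = 529. Stack: [529]
LOAD_FAST_LOAD_FAST a,a → push 23,23. Stack: [529, 23, 23]
BINARY_OP & → 23 & 23 = 23. Stack: [529, 23]
BINARY_OP - → 529 - 23 = 506. Stack: [506]
STORE_FAST t → t=506. Stack: []
LOAD_FAST_LOAD_FAST t,a → push 506,23. Stack: [506, 23]
BINARY_OP % → 506 % 23 = 0. Stack: [0]
STORE_FAST r → r=0. Stack: []
LOAD_CONST → push 9. Stack: [9]
LOAD_FAST r → push 0. Stack: [9, 0]
BINARY_OP | → 9 | 0 = 9. Stack: [9]
LOAD_FAST t → push 506. Stack: [9, 506]
BINARY_OP - → 9 - 506 = -497. Stack: [-497]
STORE_FAST y → y=-497. Stack: []
LOAD_CONST → push 3. Stack: [3]
LOAD_FAST t → push 506. Stack: [3, 506]
BINARY_OP & → 3 & 506 = 2. Stack: [2]
STORE_FAST p → p=2. Stack: []
LOAD_FAST p → push 2. Stack: [2]
LOAD_CONST → push 10. Stack: [2, 10]
BINARY_OP * → 2 * 10 = 20. Stack: [20]
RETURN_VALUE → return 20.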